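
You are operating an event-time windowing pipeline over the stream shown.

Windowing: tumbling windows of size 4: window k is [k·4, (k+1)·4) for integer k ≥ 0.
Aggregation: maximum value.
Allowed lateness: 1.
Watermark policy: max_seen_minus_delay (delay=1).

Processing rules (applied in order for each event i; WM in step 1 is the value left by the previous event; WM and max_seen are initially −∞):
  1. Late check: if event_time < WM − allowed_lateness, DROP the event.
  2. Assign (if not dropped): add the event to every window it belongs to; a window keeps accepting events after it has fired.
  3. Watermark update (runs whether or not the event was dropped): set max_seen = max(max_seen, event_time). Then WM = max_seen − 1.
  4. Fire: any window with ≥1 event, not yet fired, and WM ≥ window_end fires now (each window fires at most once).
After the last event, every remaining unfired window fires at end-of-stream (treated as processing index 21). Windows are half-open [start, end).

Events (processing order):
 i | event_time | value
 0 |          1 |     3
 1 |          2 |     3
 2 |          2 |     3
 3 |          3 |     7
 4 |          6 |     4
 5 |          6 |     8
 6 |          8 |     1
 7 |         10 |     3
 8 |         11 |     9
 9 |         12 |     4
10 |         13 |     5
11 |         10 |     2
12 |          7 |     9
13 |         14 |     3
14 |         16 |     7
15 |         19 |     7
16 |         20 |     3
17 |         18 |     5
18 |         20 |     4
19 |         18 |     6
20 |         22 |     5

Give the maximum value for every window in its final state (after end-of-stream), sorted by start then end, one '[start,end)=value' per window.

[0,4)=7 [4,8)=8 [8,12)=9 [12,16)=5 [16,20)=7 [20,24)=5

i=0 t=1 v=3: → [0,4); WM=0
i=1 t=2 v=3: → [0,4); WM=1
i=2 t=2 v=3: → [0,4); WM=1
i=3 t=3 v=7: → [0,4); WM=2
i=4 t=6 v=4: → [4,8); WM=5; [0,4) fires=7
i=5 t=6 v=8: → [4,8); WM=5
i=6 t=8 v=1: → [8,12); WM=7
i=7 t=10 v=3: → [8,12); WM=9; [4,8) fires=8
i=8 t=11 v=9: → [8,12); WM=10
i=9 t=12 v=4: → [12,16); WM=11
i=10 t=13 v=5: → [12,16); WM=12; [8,12) fires=9
i=11 t=10 v=2: DROP (t<12-1); WM=12
i=12 t=7 v=9: DROP (t<12-1); WM=12
i=13 t=14 v=3: → [12,16); WM=13
i=14 t=16 v=7: → [16,20); WM=15
i=15 t=19 v=7: → [16,20); WM=18; [12,16) fires=5
i=16 t=20 v=3: → [20,24); WM=19
i=17 t=18 v=5: → [16,20); WM=19
i=18 t=20 v=4: → [20,24); WM=19
i=19 t=18 v=6: → [16,20); WM=19
i=20 t=22 v=5: → [20,24); WM=21; [16,20) fires=7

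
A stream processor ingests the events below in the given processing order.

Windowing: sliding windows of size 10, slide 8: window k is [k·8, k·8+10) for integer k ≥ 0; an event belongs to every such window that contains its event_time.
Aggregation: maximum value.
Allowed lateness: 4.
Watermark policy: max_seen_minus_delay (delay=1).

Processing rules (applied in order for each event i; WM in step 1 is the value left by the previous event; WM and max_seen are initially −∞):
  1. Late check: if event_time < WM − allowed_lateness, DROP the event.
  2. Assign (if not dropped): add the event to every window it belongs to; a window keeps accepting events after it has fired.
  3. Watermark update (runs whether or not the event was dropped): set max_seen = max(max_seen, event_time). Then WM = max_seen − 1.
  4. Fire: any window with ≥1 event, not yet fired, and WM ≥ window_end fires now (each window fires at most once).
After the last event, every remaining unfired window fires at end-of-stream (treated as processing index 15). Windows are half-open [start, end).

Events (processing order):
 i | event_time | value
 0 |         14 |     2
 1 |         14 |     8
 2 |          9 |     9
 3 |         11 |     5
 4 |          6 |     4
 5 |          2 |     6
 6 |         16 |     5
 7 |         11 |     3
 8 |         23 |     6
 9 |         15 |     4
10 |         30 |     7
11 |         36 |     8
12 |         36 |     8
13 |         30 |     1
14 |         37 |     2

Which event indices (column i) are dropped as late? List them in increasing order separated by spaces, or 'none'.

4 5 9 13

i=0 t=14 v=2: → [8,18); WM=13
i=1 t=14 v=8: → [8,18); WM=13
i=2 t=9 v=9: → [8,18),[0,10); WM=13; [0,10) fires=9
i=3 t=11 v=5: → [8,18); WM=13
i=4 t=6 v=4: DROP (t<13-4); WM=13
i=5 t=2 v=6: DROP (t<13-4); WM=13
i=6 t=16 v=5: → [16,26),[8,18); WM=15
i=7 t=11 v=3: → [8,18); WM=15
i=8 t=23 v=6: → [16,26); WM=22; [8,18) fires=9
i=9 t=15 v=4: DROP (t<22-4); WM=22
i=10 t=30 v=7: → [24,34); WM=29; [16,26) fires=6
i=11 t=36 v=8: → [32,42); WM=35; [24,34) fires=7
i=12 t=36 v=8: → [32,42); WM=35
i=13 t=30 v=1: DROP (t<35-4); WM=35
i=14 t=37 v=2: → [32,42); WM=36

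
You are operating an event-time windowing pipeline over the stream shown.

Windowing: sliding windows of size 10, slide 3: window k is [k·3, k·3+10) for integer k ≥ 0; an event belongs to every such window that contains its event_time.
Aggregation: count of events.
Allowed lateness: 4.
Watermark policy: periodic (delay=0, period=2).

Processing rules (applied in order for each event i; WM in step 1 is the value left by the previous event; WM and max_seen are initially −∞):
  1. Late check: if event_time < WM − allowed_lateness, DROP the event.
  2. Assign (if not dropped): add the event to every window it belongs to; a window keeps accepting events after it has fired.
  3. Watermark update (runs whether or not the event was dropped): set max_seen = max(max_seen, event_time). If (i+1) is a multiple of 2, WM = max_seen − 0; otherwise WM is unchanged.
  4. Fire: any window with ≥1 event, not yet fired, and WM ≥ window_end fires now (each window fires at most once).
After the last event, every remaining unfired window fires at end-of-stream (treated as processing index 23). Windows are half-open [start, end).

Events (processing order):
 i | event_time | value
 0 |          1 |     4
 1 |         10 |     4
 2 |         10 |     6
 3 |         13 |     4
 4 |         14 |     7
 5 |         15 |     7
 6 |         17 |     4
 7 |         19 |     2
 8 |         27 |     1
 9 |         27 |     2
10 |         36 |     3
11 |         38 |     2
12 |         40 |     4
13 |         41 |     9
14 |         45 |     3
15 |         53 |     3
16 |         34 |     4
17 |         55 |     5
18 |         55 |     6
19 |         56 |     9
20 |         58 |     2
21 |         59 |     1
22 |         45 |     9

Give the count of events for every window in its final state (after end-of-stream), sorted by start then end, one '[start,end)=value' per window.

i=0 t=1 v=4: → [0,10); WM=−∞
i=1 t=10 v=4: → [9,19),[6,16),[3,13); WM=10; [0,10) fires=1
i=2 t=10 v=6: → [9,19),[6,16),[3,13); WM=10
i=3 t=13 v=4: → [12,22),[9,19),[6,16); WM=13; [3,13) fires=2
i=4 t=14 v=7: → [12,22),[9,19),[6,16); WM=13
i=5 t=15 v=7: → [15,25),[12,22),[9,19),[6,16); WM=15
i=6 t=17 v=4: → [15,25),[12,22),[9,19); WM=15
i=7 t=19 v=2: → [18,28),[15,25),[12,22); WM=19; [6,16) fires=5 [9,19) fires=6
i=8 t=27 v=1: → [27,37),[24,34),[21,31),[18,28); WM=19
i=9 t=27 v=2: → [27,37),[24,34),[21,31),[18,28); WM=27; [12,22) fires=5 [15,25) fires=3
i=10 t=36 v=3: → [36,46),[33,43),[30,40),[27,37); WM=27
i=11 t=38 v=2: → [36,46),[33,43),[30,40); WM=38; [18,28) fires=3 [21,31) fires=2 [24,34) fires=2 [27,37) fires=3
i=12 t=40 v=4: → [39,49),[36,46),[33,43); WM=38
i=13 t=41 v=9: → [39,49),[36,46),[33,43); WM=41; [30,40) fires=2
i=14 t=45 v=3: → [45,55),[42,52),[39,49),[36,46); WM=41
i=15 t=53 v=3: → [51,61),[48,58),[45,55); WM=53; [33,43) fires=4 [36,46) fires=5 [39,49) fires=3 [42,52) fires=1
i=16 t=34 v=4: DROP (t<53-4); WM=53
i=17 t=55 v=5: → [54,64),[51,61),[48,58); WM=55; [45,55) fires=2
i=18 t=55 v=6: → [54,64),[51,61),[48,58); WM=55
i=19 t=56 v=9: → [54,64),[51,61),[48,58); WM=56
i=20 t=58 v=2: → [57,67),[54,64),[51,61); WM=56
i=21 t=59 v=1: → [57,67),[54,64),[51,61); WM=59; [48,58) fires=4
i=22 t=45 v=9: DROP (t<59-4); WM=59

[0,10)=1 [3,13)=2 [6,16)=5 [9,19)=6 [12,22)=5 [15,25)=3 [18,28)=3 [21,31)=2 [24,34)=2 [27,37)=3 [30,40)=2 [33,43)=4 [36,46)=5 [39,49)=3 [42,52)=1 [45,55)=2 [48,58)=4 [51,61)=6 [54,64)=5 [57,67)=2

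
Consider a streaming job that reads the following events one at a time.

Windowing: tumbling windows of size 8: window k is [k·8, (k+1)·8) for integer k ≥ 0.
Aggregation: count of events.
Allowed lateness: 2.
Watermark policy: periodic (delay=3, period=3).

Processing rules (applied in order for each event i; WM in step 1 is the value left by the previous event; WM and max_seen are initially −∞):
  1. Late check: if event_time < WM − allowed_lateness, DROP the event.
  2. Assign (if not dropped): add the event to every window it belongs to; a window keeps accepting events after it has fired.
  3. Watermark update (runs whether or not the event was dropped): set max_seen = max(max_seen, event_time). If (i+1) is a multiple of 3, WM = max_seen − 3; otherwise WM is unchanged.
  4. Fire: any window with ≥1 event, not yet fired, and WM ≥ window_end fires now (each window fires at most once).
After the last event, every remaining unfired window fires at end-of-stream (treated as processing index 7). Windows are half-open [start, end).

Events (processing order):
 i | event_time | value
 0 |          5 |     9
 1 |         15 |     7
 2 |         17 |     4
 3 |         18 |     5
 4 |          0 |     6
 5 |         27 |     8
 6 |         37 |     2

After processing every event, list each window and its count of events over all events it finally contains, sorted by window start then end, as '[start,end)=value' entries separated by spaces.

[0,8)=1 [8,16)=1 [16,24)=2 [24,32)=1 [32,40)=1

i=0 t=5 v=9: → [0,8); WM=−∞
i=1 t=15 v=7: → [8,16); WM=−∞
i=2 t=17 v=4: → [16,24); WM=14; [0,8) fires=1
i=3 t=18 v=5: → [16,24); WM=14
i=4 t=0 v=6: DROP (t<14-2); WM=14
i=5 t=27 v=8: → [24,32); WM=24; [8,16) fires=1 [16,24) fires=2
i=6 t=37 v=2: → [32,40); WM=24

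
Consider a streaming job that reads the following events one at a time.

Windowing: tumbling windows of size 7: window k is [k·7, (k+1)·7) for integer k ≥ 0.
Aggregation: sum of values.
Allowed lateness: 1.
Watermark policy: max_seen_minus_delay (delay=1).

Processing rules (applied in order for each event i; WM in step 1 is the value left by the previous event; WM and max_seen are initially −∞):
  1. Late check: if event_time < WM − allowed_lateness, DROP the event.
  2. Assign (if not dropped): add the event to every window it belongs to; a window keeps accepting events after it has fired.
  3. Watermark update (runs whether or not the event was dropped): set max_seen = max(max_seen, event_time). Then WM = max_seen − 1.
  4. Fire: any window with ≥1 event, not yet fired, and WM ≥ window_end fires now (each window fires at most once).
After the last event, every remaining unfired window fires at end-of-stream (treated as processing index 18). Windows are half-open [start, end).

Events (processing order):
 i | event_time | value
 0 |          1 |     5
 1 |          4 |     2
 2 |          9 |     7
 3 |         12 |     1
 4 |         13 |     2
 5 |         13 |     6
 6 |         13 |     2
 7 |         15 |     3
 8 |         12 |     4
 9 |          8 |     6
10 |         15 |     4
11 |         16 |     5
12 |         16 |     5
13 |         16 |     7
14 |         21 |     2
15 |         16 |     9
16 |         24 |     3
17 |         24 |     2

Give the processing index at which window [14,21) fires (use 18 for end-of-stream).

16

i=0 t=1 v=5: → [0,7); WM=0
i=1 t=4 v=2: → [0,7); WM=3
i=2 t=9 v=7: → [7,14); WM=8; [0,7) fires=7
i=3 t=12 v=1: → [7,14); WM=11
i=4 t=13 v=2: → [7,14); WM=12
i=5 t=13 v=6: → [7,14); WM=12
i=6 t=13 v=2: → [7,14); WM=12
i=7 t=15 v=3: → [14,21); WM=14; [7,14) fires=18
i=8 t=12 v=4: DROP (t<14-1); WM=14
i=9 t=8 v=6: DROP (t<14-1); WM=14
i=10 t=15 v=4: → [14,21); WM=14
i=11 t=16 v=5: → [14,21); WM=15
i=12 t=16 v=5: → [14,21); WM=15
i=13 t=16 v=7: → [14,21); WM=15
i=14 t=21 v=2: → [21,28); WM=20
i=15 t=16 v=9: DROP (t<20-1); WM=20
i=16 t=24 v=3: → [21,28); WM=23; [14,21) fires=24
i=17 t=24 v=2: → [21,28); WM=23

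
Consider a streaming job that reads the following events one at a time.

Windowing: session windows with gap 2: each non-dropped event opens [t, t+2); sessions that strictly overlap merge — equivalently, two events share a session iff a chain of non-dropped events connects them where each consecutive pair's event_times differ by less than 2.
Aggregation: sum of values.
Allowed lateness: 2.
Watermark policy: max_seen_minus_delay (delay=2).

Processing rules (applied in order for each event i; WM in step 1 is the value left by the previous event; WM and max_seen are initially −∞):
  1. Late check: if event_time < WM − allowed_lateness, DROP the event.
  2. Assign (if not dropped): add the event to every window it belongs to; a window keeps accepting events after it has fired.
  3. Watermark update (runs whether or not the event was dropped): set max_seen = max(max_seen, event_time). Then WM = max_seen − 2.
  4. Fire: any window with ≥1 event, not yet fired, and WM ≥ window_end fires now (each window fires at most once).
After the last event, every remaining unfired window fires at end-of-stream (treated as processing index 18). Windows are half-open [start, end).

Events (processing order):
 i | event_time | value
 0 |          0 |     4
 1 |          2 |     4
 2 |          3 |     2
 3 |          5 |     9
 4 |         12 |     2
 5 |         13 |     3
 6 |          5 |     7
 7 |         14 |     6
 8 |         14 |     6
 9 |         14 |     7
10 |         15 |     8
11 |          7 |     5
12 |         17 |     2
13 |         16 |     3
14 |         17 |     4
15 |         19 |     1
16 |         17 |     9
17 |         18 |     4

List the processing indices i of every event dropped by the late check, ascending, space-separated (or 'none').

i=0 t=0 v=4: → [0,2); WM=-2
i=1 t=2 v=4: → [2,4); WM=0
i=2 t=3 v=2: → [2,5); WM=1
i=3 t=5 v=9: → [5,7); WM=3
i=4 t=12 v=2: → [12,14); WM=10
i=5 t=13 v=3: → [12,15); WM=11
i=6 t=5 v=7: DROP (t<11-2); WM=11
i=7 t=14 v=6: → [12,16); WM=12
i=8 t=14 v=6: → [12,16); WM=12
i=9 t=14 v=7: → [12,16); WM=12
i=10 t=15 v=8: → [12,17); WM=13
i=11 t=7 v=5: DROP (t<13-2); WM=13
i=12 t=17 v=2: → [17,19); WM=15
i=13 t=16 v=3: → [12,19); WM=15
i=14 t=17 v=4: → [12,19); WM=15
i=15 t=19 v=1: → [19,21); WM=17
i=16 t=17 v=9: → [12,19); WM=17
i=17 t=18 v=4: → [12,21); WM=17

6 11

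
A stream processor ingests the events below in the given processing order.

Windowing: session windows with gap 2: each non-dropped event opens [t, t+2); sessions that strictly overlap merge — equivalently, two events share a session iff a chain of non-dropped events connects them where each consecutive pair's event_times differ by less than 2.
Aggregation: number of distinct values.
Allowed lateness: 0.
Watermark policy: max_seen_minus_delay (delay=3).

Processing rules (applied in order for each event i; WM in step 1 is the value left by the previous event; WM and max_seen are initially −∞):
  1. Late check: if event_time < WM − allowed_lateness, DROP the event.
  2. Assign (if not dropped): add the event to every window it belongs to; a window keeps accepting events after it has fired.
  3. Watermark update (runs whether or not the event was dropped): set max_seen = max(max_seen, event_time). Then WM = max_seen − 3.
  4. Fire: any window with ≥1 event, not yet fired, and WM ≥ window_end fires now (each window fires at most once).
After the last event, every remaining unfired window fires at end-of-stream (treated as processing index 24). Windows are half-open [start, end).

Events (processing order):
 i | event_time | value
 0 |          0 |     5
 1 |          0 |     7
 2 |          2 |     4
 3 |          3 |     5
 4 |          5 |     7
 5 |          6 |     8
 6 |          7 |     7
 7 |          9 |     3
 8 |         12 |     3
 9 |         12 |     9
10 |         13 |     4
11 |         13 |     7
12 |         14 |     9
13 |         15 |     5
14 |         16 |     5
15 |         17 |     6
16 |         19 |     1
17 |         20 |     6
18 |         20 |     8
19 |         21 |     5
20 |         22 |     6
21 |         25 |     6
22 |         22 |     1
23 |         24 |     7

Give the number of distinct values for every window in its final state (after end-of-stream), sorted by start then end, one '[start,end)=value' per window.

[0,2)=2 [2,5)=2 [5,9)=2 [9,11)=1 [12,19)=6 [19,24)=4 [24,27)=2

i=0 t=0 v=5: → [0,2); WM=-3
i=1 t=0 v=7: → [0,2); WM=-3
i=2 t=2 v=4: → [2,4); WM=-1
i=3 t=3 v=5: → [2,5); WM=0
i=4 t=5 v=7: → [5,7); WM=2
i=5 t=6 v=8: → [5,8); WM=3
i=6 t=7 v=7: → [5,9); WM=4
i=7 t=9 v=3: → [9,11); WM=6
i=8 t=12 v=3: → [12,14); WM=9
i=9 t=12 v=9: → [12,14); WM=9
i=10 t=13 v=4: → [12,15); WM=10
i=11 t=13 v=7: → [12,15); WM=10
i=12 t=14 v=9: → [12,16); WM=11
i=13 t=15 v=5: → [12,17); WM=12
i=14 t=16 v=5: → [12,18); WM=13
i=15 t=17 v=6: → [12,19); WM=14
i=16 t=19 v=1: → [19,21); WM=16
i=17 t=20 v=6: → [19,22); WM=17
i=18 t=20 v=8: → [19,22); WM=17
i=19 t=21 v=5: → [19,23); WM=18
i=20 t=22 v=6: → [19,24); WM=19
i=21 t=25 v=6: → [25,27); WM=22
i=22 t=22 v=1: → [19,24); WM=22
i=23 t=24 v=7: → [24,27); WM=22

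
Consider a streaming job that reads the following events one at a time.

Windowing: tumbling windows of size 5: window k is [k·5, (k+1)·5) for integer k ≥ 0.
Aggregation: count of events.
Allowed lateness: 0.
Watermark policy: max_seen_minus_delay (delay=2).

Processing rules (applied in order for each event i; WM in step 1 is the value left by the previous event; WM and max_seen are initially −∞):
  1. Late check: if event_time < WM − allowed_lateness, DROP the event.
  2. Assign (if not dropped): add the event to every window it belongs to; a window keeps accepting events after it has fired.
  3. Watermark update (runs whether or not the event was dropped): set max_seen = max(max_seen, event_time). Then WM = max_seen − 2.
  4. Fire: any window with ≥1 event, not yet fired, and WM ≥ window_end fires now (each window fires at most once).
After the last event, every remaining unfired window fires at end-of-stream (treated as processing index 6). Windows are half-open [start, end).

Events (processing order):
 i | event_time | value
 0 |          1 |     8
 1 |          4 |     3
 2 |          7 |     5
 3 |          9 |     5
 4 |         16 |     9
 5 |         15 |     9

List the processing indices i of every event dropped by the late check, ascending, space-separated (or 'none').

none

i=0 t=1 v=8: → [0,5); WM=-1
i=1 t=4 v=3: → [0,5); WM=2
i=2 t=7 v=5: → [5,10); WM=5; [0,5) fires=2
i=3 t=9 v=5: → [5,10); WM=7
i=4 t=16 v=9: → [15,20); WM=14; [5,10) fires=2
i=5 t=15 v=9: → [15,20); WM=14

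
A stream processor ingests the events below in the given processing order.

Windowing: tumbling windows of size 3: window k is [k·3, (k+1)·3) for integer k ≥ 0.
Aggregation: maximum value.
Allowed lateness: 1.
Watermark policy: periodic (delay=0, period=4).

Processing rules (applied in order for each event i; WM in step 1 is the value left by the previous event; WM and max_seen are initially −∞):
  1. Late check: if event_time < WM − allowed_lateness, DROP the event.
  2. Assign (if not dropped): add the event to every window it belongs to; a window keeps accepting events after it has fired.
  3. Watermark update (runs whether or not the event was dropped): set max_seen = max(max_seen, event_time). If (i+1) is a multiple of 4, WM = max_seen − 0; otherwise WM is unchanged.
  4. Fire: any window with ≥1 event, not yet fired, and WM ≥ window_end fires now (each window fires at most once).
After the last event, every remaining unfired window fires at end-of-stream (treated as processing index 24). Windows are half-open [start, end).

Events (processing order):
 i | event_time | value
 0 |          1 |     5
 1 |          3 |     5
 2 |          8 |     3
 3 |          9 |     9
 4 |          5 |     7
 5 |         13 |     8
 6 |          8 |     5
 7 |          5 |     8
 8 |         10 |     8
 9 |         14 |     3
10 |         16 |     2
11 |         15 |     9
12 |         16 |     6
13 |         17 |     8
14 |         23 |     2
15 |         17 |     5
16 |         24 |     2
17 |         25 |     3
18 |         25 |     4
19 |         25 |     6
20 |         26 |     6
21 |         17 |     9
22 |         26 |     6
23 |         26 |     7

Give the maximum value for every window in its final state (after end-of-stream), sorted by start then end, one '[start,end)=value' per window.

i=0 t=1 v=5: → [0,3); WM=−∞
i=1 t=3 v=5: → [3,6); WM=−∞
i=2 t=8 v=3: → [6,9); WM=−∞
i=3 t=9 v=9: → [9,12); WM=9; [0,3) fires=5 [3,6) fires=5 [6,9) fires=3
i=4 t=5 v=7: DROP (t<9-1); WM=9
i=5 t=13 v=8: → [12,15); WM=9
i=6 t=8 v=5: → [6,9); WM=9
i=7 t=5 v=8: DROP (t<9-1); WM=13; [9,12) fires=9
i=8 t=10 v=8: DROP (t<13-1); WM=13
i=9 t=14 v=3: → [12,15); WM=13
i=10 t=16 v=2: → [15,18); WM=13
i=11 t=15 v=9: → [15,18); WM=16; [12,15) fires=8
i=12 t=16 v=6: → [15,18); WM=16
i=13 t=17 v=8: → [15,18); WM=16
i=14 t=23 v=2: → [21,24); WM=16
i=15 t=17 v=5: → [15,18); WM=23; [15,18) fires=9
i=16 t=24 v=2: → [24,27); WM=23
i=17 t=25 v=3: → [24,27); WM=23
i=18 t=25 v=4: → [24,27); WM=23
i=19 t=25 v=6: → [24,27); WM=25; [21,24) fires=2
i=20 t=26 v=6: → [24,27); WM=25
i=21 t=17 v=9: DROP (t<25-1); WM=25
i=22 t=26 v=6: → [24,27); WM=25
i=23 t=26 v=7: → [24,27); WM=26

[0,3)=5 [3,6)=5 [6,9)=5 [9,12)=9 [12,15)=8 [15,18)=9 [21,24)=2 [24,27)=7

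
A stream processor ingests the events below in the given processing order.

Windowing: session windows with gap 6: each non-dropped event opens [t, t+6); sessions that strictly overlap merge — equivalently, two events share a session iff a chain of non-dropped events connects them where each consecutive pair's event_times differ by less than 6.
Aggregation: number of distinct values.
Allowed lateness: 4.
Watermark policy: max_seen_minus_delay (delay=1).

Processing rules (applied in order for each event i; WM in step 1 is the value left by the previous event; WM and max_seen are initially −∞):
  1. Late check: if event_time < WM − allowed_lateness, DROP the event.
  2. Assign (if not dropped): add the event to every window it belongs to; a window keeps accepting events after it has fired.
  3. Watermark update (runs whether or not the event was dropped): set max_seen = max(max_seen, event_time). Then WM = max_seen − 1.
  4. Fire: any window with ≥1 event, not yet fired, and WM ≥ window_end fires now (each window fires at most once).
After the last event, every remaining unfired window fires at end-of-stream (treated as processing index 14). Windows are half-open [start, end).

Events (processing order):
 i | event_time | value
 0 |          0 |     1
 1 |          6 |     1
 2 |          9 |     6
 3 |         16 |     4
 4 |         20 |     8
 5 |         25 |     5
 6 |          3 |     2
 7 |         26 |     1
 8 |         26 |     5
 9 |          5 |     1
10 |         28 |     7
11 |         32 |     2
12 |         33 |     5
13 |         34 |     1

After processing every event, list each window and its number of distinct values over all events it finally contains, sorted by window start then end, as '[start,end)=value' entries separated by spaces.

[0,6)=1 [6,15)=2 [16,40)=6

i=0 t=0 v=1: → [0,6); WM=-1
i=1 t=6 v=1: → [6,12); WM=5
i=2 t=9 v=6: → [6,15); WM=8
i=3 t=16 v=4: → [16,22); WM=15
i=4 t=20 v=8: → [16,26); WM=19
i=5 t=25 v=5: → [16,31); WM=24
i=6 t=3 v=2: DROP (t<24-4); WM=24
i=7 t=26 v=1: → [16,32); WM=25
i=8 t=26 v=5: → [16,32); WM=25
i=9 t=5 v=1: DROP (t<25-4); WM=25
i=10 t=28 v=7: → [16,34); WM=27
i=11 t=32 v=2: → [16,38); WM=31
i=12 t=33 v=5: → [16,39); WM=32
i=13 t=34 v=1: → [16,40); WM=33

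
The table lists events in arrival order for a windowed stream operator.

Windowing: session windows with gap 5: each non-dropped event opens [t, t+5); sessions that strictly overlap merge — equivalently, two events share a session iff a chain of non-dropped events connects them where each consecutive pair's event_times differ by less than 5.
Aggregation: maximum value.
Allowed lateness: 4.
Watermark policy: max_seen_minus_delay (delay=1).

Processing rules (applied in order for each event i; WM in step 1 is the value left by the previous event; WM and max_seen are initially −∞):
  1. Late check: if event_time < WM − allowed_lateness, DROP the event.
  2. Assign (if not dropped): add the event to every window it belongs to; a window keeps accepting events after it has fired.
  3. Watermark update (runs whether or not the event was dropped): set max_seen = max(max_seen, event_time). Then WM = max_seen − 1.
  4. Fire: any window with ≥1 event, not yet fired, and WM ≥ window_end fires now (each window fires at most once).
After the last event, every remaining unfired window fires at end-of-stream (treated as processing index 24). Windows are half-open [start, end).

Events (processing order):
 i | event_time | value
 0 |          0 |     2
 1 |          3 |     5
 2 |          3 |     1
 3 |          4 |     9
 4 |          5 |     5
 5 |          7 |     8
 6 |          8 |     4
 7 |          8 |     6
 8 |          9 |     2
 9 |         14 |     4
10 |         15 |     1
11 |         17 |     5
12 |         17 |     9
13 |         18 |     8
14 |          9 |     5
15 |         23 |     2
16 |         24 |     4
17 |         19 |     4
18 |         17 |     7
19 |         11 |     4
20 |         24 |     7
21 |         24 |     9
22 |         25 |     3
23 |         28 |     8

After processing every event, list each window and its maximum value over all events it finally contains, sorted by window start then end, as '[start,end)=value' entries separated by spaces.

i=0 t=0 v=2: → [0,5); WM=-1
i=1 t=3 v=5: → [0,8); WM=2
i=2 t=3 v=1: → [0,8); WM=2
i=3 t=4 v=9: → [0,9); WM=3
i=4 t=5 v=5: → [0,10); WM=4
i=5 t=7 v=8: → [0,12); WM=6
i=6 t=8 v=4: → [0,13); WM=7
i=7 t=8 v=6: → [0,13); WM=7
i=8 t=9 v=2: → [0,14); WM=8
i=9 t=14 v=4: → [14,19); WM=13
i=10 t=15 v=1: → [14,20); WM=14
i=11 t=17 v=5: → [14,22); WM=16
i=12 t=17 v=9: → [14,22); WM=16
i=13 t=18 v=8: → [14,23); WM=17
i=14 t=9 v=5: DROP (t<17-4); WM=17
i=15 t=23 v=2: → [23,28); WM=22
i=16 t=24 v=4: → [23,29); WM=23
i=17 t=19 v=4: → [14,29); WM=23
i=18 t=17 v=7: DROP (t<23-4); WM=23
i=19 t=11 v=4: DROP (t<23-4); WM=23
i=20 t=24 v=7: → [14,29); WM=23
i=21 t=24 v=9: → [14,29); WM=23
i=22 t=25 v=3: → [14,30); WM=24
i=23 t=28 v=8: → [14,33); WM=27

[0,14)=9 [14,33)=9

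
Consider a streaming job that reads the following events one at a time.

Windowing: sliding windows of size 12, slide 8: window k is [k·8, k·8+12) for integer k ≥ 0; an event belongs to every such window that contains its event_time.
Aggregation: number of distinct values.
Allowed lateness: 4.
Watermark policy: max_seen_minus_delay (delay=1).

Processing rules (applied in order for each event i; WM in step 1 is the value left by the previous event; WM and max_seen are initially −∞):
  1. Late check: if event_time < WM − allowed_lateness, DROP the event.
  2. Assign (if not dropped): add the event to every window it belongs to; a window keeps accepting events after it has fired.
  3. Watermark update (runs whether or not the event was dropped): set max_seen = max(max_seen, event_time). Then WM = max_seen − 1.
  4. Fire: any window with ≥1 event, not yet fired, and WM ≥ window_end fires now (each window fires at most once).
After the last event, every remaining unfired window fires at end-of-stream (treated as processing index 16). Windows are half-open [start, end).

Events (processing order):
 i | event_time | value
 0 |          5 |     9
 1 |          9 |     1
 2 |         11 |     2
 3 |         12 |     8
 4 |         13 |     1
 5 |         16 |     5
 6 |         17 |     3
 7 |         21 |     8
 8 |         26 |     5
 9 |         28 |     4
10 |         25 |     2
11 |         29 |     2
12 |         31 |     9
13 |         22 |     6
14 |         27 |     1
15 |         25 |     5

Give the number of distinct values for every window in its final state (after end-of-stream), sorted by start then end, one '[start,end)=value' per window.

[0,12)=3 [8,20)=5 [16,28)=5 [24,36)=5

i=0 t=5 v=9: → [0,12); WM=4
i=1 t=9 v=1: → [8,20),[0,12); WM=8
i=2 t=11 v=2: → [8,20),[0,12); WM=10
i=3 t=12 v=8: → [8,20); WM=11
i=4 t=13 v=1: → [8,20); WM=12; [0,12) fires=3
i=5 t=16 v=5: → [16,28),[8,20); WM=15
i=6 t=17 v=3: → [16,28),[8,20); WM=16
i=7 t=21 v=8: → [16,28); WM=20; [8,20) fires=5
i=8 t=26 v=5: → [24,36),[16,28); WM=25
i=9 t=28 v=4: → [24,36); WM=27
i=10 t=25 v=2: → [24,36),[16,28); WM=27
i=11 t=29 v=2: → [24,36); WM=28; [16,28) fires=4
i=12 t=31 v=9: → [24,36); WM=30
i=13 t=22 v=6: DROP (t<30-4); WM=30
i=14 t=27 v=1: → [24,36),[16,28); WM=30
i=15 t=25 v=5: DROP (t<30-4); WM=30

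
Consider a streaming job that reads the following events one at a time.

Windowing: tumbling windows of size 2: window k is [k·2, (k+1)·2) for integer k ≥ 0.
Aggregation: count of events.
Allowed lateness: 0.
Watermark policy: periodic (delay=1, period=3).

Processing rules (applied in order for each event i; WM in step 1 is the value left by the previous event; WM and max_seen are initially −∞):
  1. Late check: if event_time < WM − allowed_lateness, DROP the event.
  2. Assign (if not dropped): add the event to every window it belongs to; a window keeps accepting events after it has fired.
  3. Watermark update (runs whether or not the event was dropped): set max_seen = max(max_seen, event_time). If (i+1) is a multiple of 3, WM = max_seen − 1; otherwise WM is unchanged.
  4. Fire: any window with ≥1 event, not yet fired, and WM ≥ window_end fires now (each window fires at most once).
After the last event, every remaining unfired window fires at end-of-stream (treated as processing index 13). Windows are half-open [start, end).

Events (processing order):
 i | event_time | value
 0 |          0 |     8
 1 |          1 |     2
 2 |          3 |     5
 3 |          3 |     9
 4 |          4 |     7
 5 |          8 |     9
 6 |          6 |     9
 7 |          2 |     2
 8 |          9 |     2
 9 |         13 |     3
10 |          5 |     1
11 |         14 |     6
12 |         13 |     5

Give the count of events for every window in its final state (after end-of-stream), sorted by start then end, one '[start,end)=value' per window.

i=0 t=0 v=8: → [0,2); WM=−∞
i=1 t=1 v=2: → [0,2); WM=−∞
i=2 t=3 v=5: → [2,4); WM=2; [0,2) fires=2
i=3 t=3 v=9: → [2,4); WM=2
i=4 t=4 v=7: → [4,6); WM=2
i=5 t=8 v=9: → [8,10); WM=7; [2,4) fires=2 [4,6) fires=1
i=6 t=6 v=9: DROP (t<7-0); WM=7
i=7 t=2 v=2: DROP (t<7-0); WM=7
i=8 t=9 v=2: → [8,10); WM=8
i=9 t=13 v=3: → [12,14); WM=8
i=10 t=5 v=1: DROP (t<8-0); WM=8
i=11 t=14 v=6: → [14,16); WM=13; [8,10) fires=2
i=12 t=13 v=5: → [12,14); WM=13

[0,2)=2 [2,4)=2 [4,6)=1 [8,10)=2 [12,14)=2 [14,16)=1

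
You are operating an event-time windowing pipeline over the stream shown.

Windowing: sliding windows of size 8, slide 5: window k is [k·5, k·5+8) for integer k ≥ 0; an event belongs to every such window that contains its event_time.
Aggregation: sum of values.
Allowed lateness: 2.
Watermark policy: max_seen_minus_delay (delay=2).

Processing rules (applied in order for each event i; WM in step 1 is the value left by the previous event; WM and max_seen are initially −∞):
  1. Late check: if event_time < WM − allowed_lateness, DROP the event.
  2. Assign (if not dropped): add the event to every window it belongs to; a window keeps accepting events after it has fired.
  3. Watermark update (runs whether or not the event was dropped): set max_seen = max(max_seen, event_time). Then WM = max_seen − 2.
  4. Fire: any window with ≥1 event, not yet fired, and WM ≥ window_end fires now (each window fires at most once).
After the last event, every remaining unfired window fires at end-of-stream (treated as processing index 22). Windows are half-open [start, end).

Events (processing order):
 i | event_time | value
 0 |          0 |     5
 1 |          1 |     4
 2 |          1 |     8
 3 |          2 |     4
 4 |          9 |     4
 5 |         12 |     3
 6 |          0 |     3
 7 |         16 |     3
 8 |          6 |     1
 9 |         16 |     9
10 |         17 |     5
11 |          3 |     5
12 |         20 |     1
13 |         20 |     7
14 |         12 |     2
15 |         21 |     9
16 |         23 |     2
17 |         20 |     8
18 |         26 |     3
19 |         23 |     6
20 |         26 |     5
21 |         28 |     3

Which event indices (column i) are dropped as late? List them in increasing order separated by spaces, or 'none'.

6 8 11 14

i=0 t=0 v=5: → [0,8); WM=-2
i=1 t=1 v=4: → [0,8); WM=-1
i=2 t=1 v=8: → [0,8); WM=-1
i=3 t=2 v=4: → [0,8); WM=0
i=4 t=9 v=4: → [5,13); WM=7
i=5 t=12 v=3: → [10,18),[5,13); WM=10; [0,8) fires=21
i=6 t=0 v=3: DROP (t<10-2); WM=10
i=7 t=16 v=3: → [15,23),[10,18); WM=14; [5,13) fires=7
i=8 t=6 v=1: DROP (t<14-2); WM=14
i=9 t=16 v=9: → [15,23),[10,18); WM=14
i=10 t=17 v=5: → [15,23),[10,18); WM=15
i=11 t=3 v=5: DROP (t<15-2); WM=15
i=12 t=20 v=1: → [20,28),[15,23); WM=18; [10,18) fires=20
i=13 t=20 v=7: → [20,28),[15,23); WM=18
i=14 t=12 v=2: DROP (t<18-2); WM=18
i=15 t=21 v=9: → [20,28),[15,23); WM=19
i=16 t=23 v=2: → [20,28); WM=21
i=17 t=20 v=8: → [20,28),[15,23); WM=21
i=18 t=26 v=3: → [25,33),[20,28); WM=24; [15,23) fires=42
i=19 t=23 v=6: → [20,28); WM=24
i=20 t=26 v=5: → [25,33),[20,28); WM=24
i=21 t=28 v=3: → [25,33); WM=26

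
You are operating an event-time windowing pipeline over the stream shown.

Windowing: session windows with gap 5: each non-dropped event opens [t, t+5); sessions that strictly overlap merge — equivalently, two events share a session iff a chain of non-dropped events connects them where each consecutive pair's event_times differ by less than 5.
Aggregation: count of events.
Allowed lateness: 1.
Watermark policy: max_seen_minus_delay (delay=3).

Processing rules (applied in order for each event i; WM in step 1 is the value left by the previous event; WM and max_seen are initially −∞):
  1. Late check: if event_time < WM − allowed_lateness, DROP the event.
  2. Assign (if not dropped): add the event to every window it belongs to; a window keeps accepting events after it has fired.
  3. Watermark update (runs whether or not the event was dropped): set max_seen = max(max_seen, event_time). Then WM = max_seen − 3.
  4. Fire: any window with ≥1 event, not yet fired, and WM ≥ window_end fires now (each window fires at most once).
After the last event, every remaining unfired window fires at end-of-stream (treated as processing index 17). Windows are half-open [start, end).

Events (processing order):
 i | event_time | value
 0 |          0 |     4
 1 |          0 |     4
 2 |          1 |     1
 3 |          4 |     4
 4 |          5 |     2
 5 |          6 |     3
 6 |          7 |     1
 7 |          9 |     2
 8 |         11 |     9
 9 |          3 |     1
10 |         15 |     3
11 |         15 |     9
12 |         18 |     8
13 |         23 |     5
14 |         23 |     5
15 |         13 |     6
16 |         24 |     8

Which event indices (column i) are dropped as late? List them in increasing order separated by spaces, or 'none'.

i=0 t=0 v=4: → [0,5); WM=-3
i=1 t=0 v=4: → [0,5); WM=-3
i=2 t=1 v=1: → [0,6); WM=-2
i=3 t=4 v=4: → [0,9); WM=1
i=4 t=5 v=2: → [0,10); WM=2
i=5 t=6 v=3: → [0,11); WM=3
i=6 t=7 v=1: → [0,12); WM=4
i=7 t=9 v=2: → [0,14); WM=6
i=8 t=11 v=9: → [0,16); WM=8
i=9 t=3 v=1: DROP (t<8-1); WM=8
i=10 t=15 v=3: → [0,20); WM=12
i=11 t=15 v=9: → [0,20); WM=12
i=12 t=18 v=8: → [0,23); WM=15
i=13 t=23 v=5: → [23,28); WM=20
i=14 t=23 v=5: → [23,28); WM=20
i=15 t=13 v=6: DROP (t<20-1); WM=20
i=16 t=24 v=8: → [23,29); WM=21

9 15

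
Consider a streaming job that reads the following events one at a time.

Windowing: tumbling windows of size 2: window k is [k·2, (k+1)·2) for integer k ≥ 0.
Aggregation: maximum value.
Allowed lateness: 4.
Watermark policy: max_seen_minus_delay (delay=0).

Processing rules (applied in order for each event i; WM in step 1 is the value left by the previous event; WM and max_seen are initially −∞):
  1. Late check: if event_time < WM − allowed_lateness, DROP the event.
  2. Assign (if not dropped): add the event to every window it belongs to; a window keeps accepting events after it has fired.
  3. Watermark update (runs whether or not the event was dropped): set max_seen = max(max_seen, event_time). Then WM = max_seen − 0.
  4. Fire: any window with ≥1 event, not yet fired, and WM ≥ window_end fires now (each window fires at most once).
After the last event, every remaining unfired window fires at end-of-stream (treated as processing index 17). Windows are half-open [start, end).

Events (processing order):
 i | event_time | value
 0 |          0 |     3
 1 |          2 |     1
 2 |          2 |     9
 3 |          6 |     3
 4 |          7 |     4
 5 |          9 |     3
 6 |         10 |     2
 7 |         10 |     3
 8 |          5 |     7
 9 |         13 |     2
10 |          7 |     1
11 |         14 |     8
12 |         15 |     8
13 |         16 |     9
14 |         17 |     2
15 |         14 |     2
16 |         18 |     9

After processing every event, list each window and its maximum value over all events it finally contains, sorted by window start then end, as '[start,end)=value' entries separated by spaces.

[0,2)=3 [2,4)=9 [6,8)=4 [8,10)=3 [10,12)=3 [12,14)=2 [14,16)=8 [16,18)=9 [18,20)=9

i=0 t=0 v=3: → [0,2); WM=0
i=1 t=2 v=1: → [2,4); WM=2; [0,2) fires=3
i=2 t=2 v=9: → [2,4); WM=2
i=3 t=6 v=3: → [6,8); WM=6; [2,4) fires=9
i=4 t=7 v=4: → [6,8); WM=7
i=5 t=9 v=3: → [8,10); WM=9; [6,8) fires=4
i=6 t=10 v=2: → [10,12); WM=10; [8,10) fires=3
i=7 t=10 v=3: → [10,12); WM=10
i=8 t=5 v=7: DROP (t<10-4); WM=10
i=9 t=13 v=2: → [12,14); WM=13; [10,12) fires=3
i=10 t=7 v=1: DROP (t<13-4); WM=13
i=11 t=14 v=8: → [14,16); WM=14; [12,14) fires=2
i=12 t=15 v=8: → [14,16); WM=15
i=13 t=16 v=9: → [16,18); WM=16; [14,16) fires=8
i=14 t=17 v=2: → [16,18); WM=17
i=15 t=14 v=2: → [14,16); WM=17
i=16 t=18 v=9: → [18,20); WM=18; [16,18) fires=9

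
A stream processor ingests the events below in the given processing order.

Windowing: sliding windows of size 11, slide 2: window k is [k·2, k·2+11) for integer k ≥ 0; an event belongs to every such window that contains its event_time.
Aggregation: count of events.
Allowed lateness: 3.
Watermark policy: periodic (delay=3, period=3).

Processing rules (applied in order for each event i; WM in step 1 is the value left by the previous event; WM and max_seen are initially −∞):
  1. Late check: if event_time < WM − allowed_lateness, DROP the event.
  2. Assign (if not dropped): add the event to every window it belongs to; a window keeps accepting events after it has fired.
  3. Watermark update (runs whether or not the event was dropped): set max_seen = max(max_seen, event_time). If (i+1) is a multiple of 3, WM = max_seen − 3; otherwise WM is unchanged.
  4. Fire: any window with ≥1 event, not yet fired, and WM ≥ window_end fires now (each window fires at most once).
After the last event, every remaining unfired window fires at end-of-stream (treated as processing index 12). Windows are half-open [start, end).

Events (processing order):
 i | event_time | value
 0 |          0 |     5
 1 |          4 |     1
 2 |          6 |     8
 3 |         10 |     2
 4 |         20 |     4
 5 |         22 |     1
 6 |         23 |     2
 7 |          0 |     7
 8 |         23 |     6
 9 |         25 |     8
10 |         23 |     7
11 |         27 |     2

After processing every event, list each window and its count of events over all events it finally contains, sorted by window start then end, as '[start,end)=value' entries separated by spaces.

[0,11)=4 [2,13)=3 [4,15)=3 [6,17)=2 [8,19)=1 [10,21)=2 [12,23)=2 [14,25)=5 [16,27)=6 [18,29)=7 [20,31)=7 [22,33)=6 [24,35)=2 [26,37)=1

i=0 t=0 v=5: → [0,11); WM=−∞
i=1 t=4 v=1: → [4,15),[2,13),[0,11); WM=−∞
i=2 t=6 v=8: → [6,17),[4,15),[2,13),[0,11); WM=3
i=3 t=10 v=2: → [10,21),[8,19),[6,17),[4,15),[2,13),[0,11); WM=3
i=4 t=20 v=4: → [20,31),[18,29),[16,27),[14,25),[12,23),[10,21); WM=3
i=5 t=22 v=1: → [22,33),[20,31),[18,29),[16,27),[14,25),[12,23); WM=19; [0,11) fires=4 [2,13) fires=3 [4,15) fires=3 [6,17) fires=2 [8,19) fires=1
i=6 t=23 v=2: → [22,33),[20,31),[18,29),[16,27),[14,25); WM=19
i=7 t=0 v=7: DROP (t<19-3); WM=19
i=8 t=23 v=6: → [22,33),[20,31),[18,29),[16,27),[14,25); WM=20
i=9 t=25 v=8: → [24,35),[22,33),[20,31),[18,29),[16,27); WM=20
i=10 t=23 v=7: → [22,33),[20,31),[18,29),[16,27),[14,25); WM=20
i=11 t=27 v=2: → [26,37),[24,35),[22,33),[20,31),[18,29); WM=24; [10,21) fires=2 [12,23) fires=2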